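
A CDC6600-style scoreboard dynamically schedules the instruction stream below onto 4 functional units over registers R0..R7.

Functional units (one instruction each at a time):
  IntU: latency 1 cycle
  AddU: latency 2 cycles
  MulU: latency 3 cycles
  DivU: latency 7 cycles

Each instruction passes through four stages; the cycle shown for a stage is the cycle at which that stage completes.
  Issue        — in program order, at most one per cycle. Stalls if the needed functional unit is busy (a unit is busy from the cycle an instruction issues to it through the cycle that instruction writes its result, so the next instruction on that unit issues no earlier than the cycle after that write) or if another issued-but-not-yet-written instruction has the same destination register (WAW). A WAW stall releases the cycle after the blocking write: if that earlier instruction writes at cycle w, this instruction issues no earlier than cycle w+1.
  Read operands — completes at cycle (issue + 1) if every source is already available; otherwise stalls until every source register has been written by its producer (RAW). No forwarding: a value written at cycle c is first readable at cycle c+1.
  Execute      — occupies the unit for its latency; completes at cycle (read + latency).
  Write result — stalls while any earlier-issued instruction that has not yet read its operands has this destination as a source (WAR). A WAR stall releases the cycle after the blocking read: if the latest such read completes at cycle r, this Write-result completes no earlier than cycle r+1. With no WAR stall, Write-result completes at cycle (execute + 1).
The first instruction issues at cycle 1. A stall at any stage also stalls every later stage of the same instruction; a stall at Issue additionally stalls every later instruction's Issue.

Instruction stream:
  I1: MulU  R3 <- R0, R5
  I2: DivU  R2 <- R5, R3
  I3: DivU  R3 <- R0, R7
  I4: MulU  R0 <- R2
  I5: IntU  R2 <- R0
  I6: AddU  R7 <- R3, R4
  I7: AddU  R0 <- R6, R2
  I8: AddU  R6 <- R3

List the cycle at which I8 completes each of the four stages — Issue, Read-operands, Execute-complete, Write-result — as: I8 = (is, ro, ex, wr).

I1: IS=1 RO=2 EX=5 WR=6
I2: IS=2 RO=7 EX=14 WR=15  [RAW R3: wait I1 write@6]
I3: IS=16 RO=17 EX=24 WR=25  [struct: DivU busy until I2 writes@15]
I4: IS=17 RO=18 EX=21 WR=22
I5: IS=18 RO=23 EX=24 WR=25  [RAW R0: wait I4 write@22]
I6: IS=19 RO=26 EX=28 WR=29  [RAW R3: wait I3 write@25]
I7: IS=30 RO=31 EX=33 WR=34  [struct: AddU busy until I6 writes@29]
I8: IS=35 RO=36 EX=38 WR=39  [struct: AddU busy until I7 writes@34]

I8 = (35, 36, 38, 39)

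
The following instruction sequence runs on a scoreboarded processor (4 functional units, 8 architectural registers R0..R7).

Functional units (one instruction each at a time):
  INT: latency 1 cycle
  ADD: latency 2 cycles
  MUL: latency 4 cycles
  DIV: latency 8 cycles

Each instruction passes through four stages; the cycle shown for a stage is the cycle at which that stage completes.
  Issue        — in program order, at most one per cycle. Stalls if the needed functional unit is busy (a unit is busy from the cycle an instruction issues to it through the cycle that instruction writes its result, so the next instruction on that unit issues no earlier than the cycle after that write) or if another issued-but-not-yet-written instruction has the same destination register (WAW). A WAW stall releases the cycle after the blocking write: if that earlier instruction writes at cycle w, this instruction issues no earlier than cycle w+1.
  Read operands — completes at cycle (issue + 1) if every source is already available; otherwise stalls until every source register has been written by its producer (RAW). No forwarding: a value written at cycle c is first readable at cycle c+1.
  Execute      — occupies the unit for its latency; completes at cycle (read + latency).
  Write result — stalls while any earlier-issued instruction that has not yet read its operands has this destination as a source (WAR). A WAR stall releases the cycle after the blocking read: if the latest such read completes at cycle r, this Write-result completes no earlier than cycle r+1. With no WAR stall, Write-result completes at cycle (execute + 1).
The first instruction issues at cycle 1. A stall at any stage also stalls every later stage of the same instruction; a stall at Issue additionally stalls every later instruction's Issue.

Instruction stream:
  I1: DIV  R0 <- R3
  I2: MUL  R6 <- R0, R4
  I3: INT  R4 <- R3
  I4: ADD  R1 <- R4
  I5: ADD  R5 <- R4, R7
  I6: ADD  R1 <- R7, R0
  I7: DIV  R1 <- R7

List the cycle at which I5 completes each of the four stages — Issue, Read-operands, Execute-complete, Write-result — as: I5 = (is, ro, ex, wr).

[1] I1→DIV
[2] I1 RO | I2→MUL
[3] I3→INT
[4] I3 RO | I4→ADD
[5] I3 EX
[10] I1 EX
[11] I1 WR R0
[12] I2 RO
[13] I3 WR R4
[14] I4 RO
[16] I2 EX | I4 EX
[17] I2 WR R6 | I4 WR R1
[18] I5→ADD
[19] I5 RO
[21] I5 EX
[22] I5 WR R5
[23] I6→ADD
[24] I6 RO
[26] I6 EX
[27] I6 WR R1
[28] I7→DIV
[29] I7 RO
[37] I7 EX
[38] I7 WR R1

I5 = (18, 19, 21, 22)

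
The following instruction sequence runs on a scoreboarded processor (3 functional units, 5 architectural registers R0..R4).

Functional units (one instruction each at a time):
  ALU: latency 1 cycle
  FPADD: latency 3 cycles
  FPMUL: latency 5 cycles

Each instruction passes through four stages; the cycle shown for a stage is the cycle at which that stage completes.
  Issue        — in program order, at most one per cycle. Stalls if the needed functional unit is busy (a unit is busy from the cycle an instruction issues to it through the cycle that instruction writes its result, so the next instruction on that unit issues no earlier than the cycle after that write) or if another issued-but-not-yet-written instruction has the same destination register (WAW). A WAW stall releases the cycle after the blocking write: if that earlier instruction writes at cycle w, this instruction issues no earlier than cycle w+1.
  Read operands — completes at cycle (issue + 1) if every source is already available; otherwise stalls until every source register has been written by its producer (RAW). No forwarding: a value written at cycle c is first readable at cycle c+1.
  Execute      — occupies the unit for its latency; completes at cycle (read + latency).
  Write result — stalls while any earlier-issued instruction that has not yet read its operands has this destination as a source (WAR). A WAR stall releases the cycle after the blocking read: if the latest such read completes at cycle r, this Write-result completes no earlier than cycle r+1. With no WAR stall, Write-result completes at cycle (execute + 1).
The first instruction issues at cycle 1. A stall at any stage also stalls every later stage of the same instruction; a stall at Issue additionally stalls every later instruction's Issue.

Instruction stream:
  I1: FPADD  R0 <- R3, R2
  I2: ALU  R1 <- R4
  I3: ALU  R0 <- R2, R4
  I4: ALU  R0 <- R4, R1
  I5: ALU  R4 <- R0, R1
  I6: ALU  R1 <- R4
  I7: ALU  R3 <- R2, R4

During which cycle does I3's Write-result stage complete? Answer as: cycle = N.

c1: I1 issues→FPADD
c2: I1 reads, I2 issues→ALU
c3: I2 reads
c4: I2 exec-done
c5: I1 exec-done, I2 writes R1
c6: I1 writes R0
c7: I3 issues→ALU
c8: I3 reads
c9: I3 exec-done
c10: I3 writes R0
c11: I4 issues→ALU
c12: I4 reads
c13: I4 exec-done
c14: I4 writes R0
c15: I5 issues→ALU
c16: I5 reads
c17: I5 exec-done
c18: I5 writes R4
c19: I6 issues→ALU
c20: I6 reads
c21: I6 exec-done
c22: I6 writes R1
c23: I7 issues→ALU
c24: I7 reads
c25: I7 exec-done
c26: I7 writes R3

cycle = 10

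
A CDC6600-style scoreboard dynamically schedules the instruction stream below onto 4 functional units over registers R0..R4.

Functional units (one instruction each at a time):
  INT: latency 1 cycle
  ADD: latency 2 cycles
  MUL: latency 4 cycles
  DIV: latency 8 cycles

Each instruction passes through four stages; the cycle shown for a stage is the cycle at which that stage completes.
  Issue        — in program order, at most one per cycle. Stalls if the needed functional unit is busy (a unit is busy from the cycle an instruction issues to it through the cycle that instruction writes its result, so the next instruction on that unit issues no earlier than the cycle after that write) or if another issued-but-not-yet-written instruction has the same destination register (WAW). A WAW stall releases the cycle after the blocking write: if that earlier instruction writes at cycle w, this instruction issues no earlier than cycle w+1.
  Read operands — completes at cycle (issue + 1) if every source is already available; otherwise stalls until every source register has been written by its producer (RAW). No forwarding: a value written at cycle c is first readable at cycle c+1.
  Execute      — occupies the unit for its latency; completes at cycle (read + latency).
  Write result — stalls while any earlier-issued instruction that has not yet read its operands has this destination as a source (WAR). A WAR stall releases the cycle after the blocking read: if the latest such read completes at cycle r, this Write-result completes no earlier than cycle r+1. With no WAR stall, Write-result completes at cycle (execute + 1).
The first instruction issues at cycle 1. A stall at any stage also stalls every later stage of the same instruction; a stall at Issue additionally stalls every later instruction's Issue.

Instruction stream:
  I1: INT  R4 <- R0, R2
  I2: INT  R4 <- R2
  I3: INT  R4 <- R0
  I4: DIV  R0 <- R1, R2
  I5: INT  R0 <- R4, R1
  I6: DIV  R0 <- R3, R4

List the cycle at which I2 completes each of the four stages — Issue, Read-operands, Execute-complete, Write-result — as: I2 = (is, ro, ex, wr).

t=1  I1 dispatched to INT
t=2  I1 operands ready
t=3  I1 complete
t=4  R4←I1
t=5  I2 dispatched to INT
t=6  I2 operands ready
t=7  I2 complete
t=8  R4←I2
t=9  I3 dispatched to INT
t=10  I3 operands ready; I4 dispatched to DIV
t=11  I3 complete; I4 operands ready
t=12  R4←I3
t=19  I4 complete
t=20  R0←I4
t=21  I5 dispatched to INT
t=22  I5 operands ready
t=23  I5 complete
t=24  R0←I5
t=25  I6 dispatched to DIV
t=26  I6 operands ready
t=34  I6 complete
t=35  R0←I6

I2 = (5, 6, 7, 8)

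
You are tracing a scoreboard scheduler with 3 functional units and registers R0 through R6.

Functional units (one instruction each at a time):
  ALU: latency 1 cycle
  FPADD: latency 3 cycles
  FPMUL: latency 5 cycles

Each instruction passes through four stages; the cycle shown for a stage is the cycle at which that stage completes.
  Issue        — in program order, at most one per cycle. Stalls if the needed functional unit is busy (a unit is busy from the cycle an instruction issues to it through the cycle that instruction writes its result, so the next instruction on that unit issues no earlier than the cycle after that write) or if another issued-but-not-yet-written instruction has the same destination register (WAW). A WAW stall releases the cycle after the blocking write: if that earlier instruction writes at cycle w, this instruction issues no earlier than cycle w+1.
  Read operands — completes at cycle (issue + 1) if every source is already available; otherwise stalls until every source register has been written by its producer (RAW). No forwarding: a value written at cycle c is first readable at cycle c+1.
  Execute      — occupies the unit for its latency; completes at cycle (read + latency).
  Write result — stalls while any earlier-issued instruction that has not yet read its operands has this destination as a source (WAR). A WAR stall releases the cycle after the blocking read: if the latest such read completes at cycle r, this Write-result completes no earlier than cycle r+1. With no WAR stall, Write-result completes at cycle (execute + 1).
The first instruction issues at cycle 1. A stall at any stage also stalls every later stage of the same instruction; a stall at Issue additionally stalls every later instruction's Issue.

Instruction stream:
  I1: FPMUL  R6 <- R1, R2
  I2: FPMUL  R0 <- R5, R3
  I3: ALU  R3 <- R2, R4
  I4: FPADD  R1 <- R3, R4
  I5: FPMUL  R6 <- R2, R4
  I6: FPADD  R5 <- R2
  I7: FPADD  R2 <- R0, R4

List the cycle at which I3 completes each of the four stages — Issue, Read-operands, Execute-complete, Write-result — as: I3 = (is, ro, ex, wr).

I1 -> (1, 2, 7, 8)
I2 -> (9, 10, 15, 16)  // struct: FPMUL busy until I1 writes@8
I3 -> (10, 11, 12, 13)
I4 -> (11, 14, 17, 18)  // RAW R3: wait I3 write@13
I5 -> (17, 18, 23, 24)  // struct: FPMUL busy until I2 writes@16
I6 -> (19, 20, 23, 24)  // struct: FPADD busy until I4 writes@18
I7 -> (25, 26, 29, 30)  // struct: FPADD busy until I6 writes@24

I3 = (10, 11, 12, 13)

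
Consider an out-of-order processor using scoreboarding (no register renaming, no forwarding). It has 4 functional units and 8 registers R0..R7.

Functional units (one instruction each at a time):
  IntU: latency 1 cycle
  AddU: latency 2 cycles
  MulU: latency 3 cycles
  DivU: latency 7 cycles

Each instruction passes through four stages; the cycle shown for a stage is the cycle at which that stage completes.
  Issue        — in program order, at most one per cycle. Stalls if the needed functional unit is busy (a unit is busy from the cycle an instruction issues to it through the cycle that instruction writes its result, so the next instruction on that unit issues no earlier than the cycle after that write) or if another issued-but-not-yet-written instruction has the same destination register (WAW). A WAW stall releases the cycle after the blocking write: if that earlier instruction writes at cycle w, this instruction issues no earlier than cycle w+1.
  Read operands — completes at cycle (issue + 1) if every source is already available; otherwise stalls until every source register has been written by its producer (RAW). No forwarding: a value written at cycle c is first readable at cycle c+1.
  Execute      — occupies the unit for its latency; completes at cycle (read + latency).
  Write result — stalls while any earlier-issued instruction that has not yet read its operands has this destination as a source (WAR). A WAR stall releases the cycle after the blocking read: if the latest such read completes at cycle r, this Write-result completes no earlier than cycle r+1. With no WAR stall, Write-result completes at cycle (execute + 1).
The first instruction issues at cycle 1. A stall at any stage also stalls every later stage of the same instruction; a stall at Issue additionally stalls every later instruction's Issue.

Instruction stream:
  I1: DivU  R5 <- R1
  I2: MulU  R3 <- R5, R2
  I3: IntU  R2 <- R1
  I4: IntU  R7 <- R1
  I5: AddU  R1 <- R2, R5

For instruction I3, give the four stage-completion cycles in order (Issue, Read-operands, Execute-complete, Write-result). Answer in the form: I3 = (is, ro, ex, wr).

1) issue 1, read 2, done 9, write 10
2) issue 2, read 11, done 14, write 15  <RAW R5: wait I1 write@10>
3) issue 3, read 4, done 5, write 12  <WAR R2: wait I2 read@11>
4) issue 13, read 14, done 15, write 16  <struct: IntU busy until I3 writes@12>
5) issue 14, read 15, done 17, write 18

I3 = (3, 4, 5, 12)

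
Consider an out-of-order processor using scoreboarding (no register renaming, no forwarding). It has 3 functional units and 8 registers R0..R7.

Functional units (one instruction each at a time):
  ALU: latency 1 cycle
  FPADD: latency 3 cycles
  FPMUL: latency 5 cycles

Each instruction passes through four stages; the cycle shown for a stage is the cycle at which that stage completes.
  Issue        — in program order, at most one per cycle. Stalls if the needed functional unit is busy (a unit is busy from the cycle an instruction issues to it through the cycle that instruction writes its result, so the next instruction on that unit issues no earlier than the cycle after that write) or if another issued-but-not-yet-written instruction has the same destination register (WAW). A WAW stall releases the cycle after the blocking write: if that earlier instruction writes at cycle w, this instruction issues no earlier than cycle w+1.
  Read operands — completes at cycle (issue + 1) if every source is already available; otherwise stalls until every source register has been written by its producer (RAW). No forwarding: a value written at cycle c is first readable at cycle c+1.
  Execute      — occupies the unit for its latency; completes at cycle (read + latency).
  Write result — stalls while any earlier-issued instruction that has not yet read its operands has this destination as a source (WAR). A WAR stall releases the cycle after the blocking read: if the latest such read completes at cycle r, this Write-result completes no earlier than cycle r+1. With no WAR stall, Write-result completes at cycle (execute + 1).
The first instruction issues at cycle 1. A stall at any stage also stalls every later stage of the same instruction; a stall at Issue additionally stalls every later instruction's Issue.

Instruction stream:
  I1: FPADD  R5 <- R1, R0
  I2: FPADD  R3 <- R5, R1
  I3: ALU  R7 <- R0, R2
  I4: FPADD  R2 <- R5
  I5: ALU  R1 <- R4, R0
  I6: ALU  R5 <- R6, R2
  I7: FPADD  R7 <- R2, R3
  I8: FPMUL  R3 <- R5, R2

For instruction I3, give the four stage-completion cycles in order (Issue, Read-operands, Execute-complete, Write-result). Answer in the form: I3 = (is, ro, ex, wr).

I3 = (8, 9, 10, 11)

[I1] 1/2/5/6
[I2] 7/8/11/12  (struct: FPADD busy until I1 writes@6)
[I3] 8/9/10/11
[I4] 13/14/17/18  (struct: FPADD busy until I2 writes@12)
[I5] 14/15/16/17
[I6] 18/19/20/21  (struct: ALU busy until I5 writes@17)
[I7] 19/20/23/24
[I8] 20/22/27/28  (RAW R5: wait I6 write@21)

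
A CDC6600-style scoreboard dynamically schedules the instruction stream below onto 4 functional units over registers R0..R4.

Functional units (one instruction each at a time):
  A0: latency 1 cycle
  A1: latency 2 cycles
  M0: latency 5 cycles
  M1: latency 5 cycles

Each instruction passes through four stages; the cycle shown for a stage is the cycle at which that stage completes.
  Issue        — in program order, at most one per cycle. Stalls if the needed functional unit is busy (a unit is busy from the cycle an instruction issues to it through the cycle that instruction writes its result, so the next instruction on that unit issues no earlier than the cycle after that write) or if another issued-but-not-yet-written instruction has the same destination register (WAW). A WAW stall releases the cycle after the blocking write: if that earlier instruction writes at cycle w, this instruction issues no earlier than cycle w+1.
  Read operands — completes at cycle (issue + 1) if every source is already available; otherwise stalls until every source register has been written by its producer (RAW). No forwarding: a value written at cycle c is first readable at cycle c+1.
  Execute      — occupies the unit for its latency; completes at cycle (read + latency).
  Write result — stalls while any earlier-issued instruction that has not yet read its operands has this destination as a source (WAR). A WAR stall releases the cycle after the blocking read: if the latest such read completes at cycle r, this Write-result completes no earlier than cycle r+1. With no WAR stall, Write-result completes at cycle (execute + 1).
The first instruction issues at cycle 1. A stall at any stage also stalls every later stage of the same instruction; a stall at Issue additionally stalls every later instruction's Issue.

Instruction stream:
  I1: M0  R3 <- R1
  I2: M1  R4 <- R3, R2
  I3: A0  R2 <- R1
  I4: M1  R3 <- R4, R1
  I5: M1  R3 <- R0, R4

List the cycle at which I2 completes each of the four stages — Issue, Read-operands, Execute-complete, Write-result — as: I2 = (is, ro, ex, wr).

[1] I1→M0
[2] I1 RO · I2→M1
[3] I3→A0
[4] I3 RO
[5] I3 EX
[7] I1 EX
[8] I1 WR R3
[9] I2 RO
[10] I3 WR R2
[14] I2 EX
[15] I2 WR R4
[16] I4→M1
[17] I4 RO
[22] I4 EX
[23] I4 WR R3
[24] I5→M1
[25] I5 RO
[30] I5 EX
[31] I5 WR R3

I2 = (2, 9, 14, 15)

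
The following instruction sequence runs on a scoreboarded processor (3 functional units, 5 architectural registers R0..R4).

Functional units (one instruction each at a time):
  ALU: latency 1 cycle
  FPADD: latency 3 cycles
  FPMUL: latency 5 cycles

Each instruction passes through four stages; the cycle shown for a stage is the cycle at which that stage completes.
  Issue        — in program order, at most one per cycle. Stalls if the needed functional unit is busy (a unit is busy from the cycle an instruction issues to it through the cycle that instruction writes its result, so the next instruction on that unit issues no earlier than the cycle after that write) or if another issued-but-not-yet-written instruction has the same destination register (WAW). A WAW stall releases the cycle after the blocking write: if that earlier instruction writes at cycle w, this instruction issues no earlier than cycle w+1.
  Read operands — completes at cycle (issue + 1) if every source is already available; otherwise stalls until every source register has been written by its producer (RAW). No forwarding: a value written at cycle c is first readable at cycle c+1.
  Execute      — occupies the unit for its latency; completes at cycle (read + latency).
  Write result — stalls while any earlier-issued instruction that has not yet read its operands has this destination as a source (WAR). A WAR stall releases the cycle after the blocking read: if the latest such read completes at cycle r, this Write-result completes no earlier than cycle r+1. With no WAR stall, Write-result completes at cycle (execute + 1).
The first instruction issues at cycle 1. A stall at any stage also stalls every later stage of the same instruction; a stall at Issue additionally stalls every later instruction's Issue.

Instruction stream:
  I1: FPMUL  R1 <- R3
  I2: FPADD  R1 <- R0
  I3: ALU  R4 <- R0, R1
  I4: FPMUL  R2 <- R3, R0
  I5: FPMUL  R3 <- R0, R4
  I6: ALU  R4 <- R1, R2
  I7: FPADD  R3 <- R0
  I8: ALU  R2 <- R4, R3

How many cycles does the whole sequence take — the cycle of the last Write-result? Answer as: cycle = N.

cycle = 35

I1: IS=1 RO=2 EX=7 WR=8
I2: IS=9 RO=10 EX=13 WR=14  [WAW R1: wait I1 write@8]
I3: IS=10 RO=15 EX=16 WR=17  [RAW R1: wait I2 write@14]
I4: IS=11 RO=12 EX=17 WR=18
I5: IS=19 RO=20 EX=25 WR=26  [struct: FPMUL busy until I4 writes@18]
I6: IS=20 RO=21 EX=22 WR=23
I7: IS=27 RO=28 EX=31 WR=32  [WAW R3: wait I5 write@26]
I8: IS=28 RO=33 EX=34 WR=35  [RAW R3: wait I7 write@32]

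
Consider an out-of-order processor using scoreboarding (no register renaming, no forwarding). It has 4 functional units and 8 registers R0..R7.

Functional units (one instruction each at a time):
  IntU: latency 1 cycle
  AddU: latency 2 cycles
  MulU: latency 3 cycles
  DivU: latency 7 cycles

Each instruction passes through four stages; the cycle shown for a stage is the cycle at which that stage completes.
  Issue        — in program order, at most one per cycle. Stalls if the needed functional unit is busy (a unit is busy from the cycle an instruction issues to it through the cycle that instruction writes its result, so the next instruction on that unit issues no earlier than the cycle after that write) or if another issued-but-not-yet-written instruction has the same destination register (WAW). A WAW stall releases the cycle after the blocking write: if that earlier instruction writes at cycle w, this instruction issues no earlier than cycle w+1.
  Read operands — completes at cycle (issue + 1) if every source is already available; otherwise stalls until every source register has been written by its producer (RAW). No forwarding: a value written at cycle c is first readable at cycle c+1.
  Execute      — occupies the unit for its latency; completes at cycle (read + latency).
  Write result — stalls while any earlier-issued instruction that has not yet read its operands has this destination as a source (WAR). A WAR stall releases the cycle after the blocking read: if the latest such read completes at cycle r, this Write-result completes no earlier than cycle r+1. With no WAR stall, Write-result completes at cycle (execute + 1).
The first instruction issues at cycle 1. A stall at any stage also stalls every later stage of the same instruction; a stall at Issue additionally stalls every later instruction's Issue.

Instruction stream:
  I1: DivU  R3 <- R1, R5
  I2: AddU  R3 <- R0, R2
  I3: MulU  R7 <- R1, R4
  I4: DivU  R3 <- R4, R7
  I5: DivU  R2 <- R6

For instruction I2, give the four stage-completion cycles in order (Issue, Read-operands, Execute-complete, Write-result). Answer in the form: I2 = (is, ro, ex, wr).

I2 = (11, 12, 14, 15)

cycle 1: I1 issues→DivU
cycle 2: I1 reads
cycle 9: I1 exec-done
cycle 10: I1 writes R3
cycle 11: I2 issues→AddU
cycle 12: I2 reads · I3 issues→MulU
cycle 13: I3 reads
cycle 14: I2 exec-done
cycle 15: I2 writes R3
cycle 16: I3 exec-done · I4 issues→DivU
cycle 17: I3 writes R7
cycle 18: I4 reads
cycle 25: I4 exec-done
cycle 26: I4 writes R3
cycle 27: I5 issues→DivU
cycle 28: I5 reads
cycle 35: I5 exec-done
cycle 36: I5 writes R2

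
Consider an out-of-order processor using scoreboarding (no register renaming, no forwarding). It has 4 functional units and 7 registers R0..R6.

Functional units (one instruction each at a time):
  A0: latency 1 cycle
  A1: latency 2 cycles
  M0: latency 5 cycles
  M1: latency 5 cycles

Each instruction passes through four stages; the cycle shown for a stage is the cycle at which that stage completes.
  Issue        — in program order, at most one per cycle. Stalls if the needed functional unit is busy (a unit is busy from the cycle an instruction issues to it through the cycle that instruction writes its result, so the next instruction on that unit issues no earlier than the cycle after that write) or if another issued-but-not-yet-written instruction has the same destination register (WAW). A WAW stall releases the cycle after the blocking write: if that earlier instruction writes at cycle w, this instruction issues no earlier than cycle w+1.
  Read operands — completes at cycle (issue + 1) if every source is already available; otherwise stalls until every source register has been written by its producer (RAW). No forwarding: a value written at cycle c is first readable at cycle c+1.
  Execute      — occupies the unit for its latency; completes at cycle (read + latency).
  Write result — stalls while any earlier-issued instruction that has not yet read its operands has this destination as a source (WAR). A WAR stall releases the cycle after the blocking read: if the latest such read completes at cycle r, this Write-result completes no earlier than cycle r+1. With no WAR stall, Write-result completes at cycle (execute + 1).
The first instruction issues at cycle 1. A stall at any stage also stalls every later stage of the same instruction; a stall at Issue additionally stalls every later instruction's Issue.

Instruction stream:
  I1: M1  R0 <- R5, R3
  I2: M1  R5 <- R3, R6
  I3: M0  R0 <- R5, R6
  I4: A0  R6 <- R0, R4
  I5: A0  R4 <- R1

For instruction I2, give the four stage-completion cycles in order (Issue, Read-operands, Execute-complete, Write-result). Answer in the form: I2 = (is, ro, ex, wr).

I2 = (9, 10, 15, 16)

I1: IS=1 RO=2 EX=7 WR=8
I2: IS=9 RO=10 EX=15 WR=16  [struct: M1 busy until I1 writes@8]
I3: IS=10 RO=17 EX=22 WR=23  [RAW R5: wait I2 write@16]
I4: IS=11 RO=24 EX=25 WR=26  [RAW R0: wait I3 write@23]
I5: IS=27 RO=28 EX=29 WR=30  [struct: A0 busy until I4 writes@26]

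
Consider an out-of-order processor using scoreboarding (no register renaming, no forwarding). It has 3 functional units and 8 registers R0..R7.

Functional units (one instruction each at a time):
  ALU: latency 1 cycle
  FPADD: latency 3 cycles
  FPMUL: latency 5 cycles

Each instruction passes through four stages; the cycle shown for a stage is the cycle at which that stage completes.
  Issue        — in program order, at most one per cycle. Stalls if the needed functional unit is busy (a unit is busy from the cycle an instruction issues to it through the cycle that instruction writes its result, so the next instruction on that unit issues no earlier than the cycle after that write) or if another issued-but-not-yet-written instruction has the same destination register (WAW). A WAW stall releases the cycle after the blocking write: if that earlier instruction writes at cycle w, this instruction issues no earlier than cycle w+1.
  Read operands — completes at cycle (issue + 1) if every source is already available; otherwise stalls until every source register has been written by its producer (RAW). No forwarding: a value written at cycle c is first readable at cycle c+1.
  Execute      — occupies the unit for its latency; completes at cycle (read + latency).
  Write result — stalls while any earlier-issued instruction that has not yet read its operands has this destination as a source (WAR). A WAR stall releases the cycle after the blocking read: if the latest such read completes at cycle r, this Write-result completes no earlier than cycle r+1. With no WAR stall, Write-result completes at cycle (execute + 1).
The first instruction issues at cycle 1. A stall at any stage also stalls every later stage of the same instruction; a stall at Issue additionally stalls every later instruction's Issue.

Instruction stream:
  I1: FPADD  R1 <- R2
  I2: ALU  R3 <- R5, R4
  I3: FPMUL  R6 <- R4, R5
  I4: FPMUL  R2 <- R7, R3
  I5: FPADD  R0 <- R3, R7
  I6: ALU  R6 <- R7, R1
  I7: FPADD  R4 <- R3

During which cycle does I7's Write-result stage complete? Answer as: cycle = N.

[1] issue I1 (FPADD)
[2] I1 read-ops | issue I2 (ALU)
[3] I2 read-ops | issue I3 (FPMUL)
[4] I2 finished on ALU | I3 read-ops
[5] I1 finished on FPADD | I2→R3
[6] I1→R1
[9] I3 finished on FPMUL
[10] I3→R6
[11] issue I4 (FPMUL)
[12] I4 read-ops | issue I5 (FPADD)
[13] I5 read-ops | issue I6 (ALU)
[14] I6 read-ops
[15] I6 finished on ALU
[16] I5 finished on FPADD | I6→R6
[17] I4 finished on FPMUL | I5→R0
[18] I4→R2 | issue I7 (FPADD)
[19] I7 read-ops
[22] I7 finished on FPADD
[23] I7→R4

cycle = 23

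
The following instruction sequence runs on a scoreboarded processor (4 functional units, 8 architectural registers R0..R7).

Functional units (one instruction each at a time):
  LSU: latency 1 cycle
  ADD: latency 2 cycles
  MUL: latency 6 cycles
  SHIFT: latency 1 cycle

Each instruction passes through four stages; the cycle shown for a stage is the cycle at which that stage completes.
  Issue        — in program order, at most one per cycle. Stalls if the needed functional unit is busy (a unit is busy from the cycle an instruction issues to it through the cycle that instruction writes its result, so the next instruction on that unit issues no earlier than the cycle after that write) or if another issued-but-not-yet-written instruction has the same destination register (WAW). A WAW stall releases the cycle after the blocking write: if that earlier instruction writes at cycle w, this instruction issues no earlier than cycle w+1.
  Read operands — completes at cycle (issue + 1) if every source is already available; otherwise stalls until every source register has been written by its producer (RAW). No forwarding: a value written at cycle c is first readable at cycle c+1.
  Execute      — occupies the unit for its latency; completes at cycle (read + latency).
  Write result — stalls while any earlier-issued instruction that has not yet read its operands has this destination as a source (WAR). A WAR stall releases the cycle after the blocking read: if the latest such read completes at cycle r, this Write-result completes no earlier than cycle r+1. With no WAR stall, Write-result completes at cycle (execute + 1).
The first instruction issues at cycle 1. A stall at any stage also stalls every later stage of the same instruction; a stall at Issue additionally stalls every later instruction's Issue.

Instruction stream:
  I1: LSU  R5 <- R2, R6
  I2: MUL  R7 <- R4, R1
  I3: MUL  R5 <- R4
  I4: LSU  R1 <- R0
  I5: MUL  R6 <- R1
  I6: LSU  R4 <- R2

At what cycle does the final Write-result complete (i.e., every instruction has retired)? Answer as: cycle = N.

cycle = 28

  I1 | 1 | 2 | 3 | 4
  I2 | 2 | 3 | 9 | 10
  I3 | 11 | 12 | 18 | 19   struct: MUL busy until I2 writes@10
  I4 | 12 | 13 | 14 | 15
  I5 | 20 | 21 | 27 | 28   struct: MUL busy until I3 writes@19
  I6 | 21 | 22 | 23 | 24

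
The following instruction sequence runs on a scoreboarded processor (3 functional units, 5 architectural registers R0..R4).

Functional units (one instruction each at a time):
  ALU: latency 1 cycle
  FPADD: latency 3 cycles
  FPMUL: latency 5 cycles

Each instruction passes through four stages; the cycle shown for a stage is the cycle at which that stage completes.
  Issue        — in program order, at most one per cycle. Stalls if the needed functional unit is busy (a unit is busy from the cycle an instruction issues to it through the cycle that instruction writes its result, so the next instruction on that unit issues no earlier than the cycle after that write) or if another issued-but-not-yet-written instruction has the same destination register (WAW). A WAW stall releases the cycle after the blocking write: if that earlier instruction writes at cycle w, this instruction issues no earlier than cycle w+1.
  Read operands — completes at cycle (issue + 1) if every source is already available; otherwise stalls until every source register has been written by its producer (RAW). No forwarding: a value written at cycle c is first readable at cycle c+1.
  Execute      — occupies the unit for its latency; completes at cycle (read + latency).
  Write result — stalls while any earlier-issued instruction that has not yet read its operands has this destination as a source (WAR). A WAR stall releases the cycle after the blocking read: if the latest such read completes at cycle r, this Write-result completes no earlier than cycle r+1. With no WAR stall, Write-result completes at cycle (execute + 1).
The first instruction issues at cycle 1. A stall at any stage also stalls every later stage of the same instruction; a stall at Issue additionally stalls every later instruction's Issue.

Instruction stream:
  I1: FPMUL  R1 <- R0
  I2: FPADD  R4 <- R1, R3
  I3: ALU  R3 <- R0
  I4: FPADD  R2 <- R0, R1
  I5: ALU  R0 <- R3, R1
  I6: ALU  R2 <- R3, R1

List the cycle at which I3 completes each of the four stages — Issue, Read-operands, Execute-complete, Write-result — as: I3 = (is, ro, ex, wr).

cycle 1: I1 issues→FPMUL
cycle 2: I1 reads · I2 issues→FPADD
cycle 3: I3 issues→ALU
cycle 4: I3 reads
cycle 5: I3 exec-done
cycle 7: I1 exec-done
cycle 8: I1 writes R1
cycle 9: I2 reads
cycle 10: I3 writes R3
cycle 12: I2 exec-done
cycle 13: I2 writes R4
cycle 14: I4 issues→FPADD
cycle 15: I4 reads · I5 issues→ALU
cycle 16: I5 reads
cycle 17: I5 exec-done
cycle 18: I4 exec-done · I5 writes R0
cycle 19: I4 writes R2
cycle 20: I6 issues→ALU
cycle 21: I6 reads
cycle 22: I6 exec-done
cycle 23: I6 writes R2

I3 = (3, 4, 5, 10)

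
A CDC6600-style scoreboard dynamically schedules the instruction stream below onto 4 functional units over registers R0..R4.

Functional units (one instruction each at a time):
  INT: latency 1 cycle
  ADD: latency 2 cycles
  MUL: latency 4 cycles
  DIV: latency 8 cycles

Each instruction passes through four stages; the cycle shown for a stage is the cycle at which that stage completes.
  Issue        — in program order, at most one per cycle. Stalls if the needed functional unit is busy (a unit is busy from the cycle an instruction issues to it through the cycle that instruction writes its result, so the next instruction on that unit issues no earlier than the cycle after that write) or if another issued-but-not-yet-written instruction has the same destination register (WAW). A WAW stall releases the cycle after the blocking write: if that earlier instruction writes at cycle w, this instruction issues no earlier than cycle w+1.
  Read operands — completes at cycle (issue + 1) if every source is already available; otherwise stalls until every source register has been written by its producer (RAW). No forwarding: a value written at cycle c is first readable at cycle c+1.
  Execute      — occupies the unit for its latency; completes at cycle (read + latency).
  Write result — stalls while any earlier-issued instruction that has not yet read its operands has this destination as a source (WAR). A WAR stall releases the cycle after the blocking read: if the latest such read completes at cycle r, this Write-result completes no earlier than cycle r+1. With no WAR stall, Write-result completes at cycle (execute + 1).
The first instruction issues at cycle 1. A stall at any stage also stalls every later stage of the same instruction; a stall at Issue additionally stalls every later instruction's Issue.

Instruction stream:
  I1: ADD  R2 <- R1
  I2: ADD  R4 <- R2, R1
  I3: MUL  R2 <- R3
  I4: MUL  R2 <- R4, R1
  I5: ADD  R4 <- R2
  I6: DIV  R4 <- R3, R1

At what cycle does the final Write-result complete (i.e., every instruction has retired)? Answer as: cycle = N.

cycle = 35

[1] I1→ADD
[2] I1 RO
[4] I1 EX
[5] I1 WR R2
[6] I2→ADD
[7] I2 RO, I3→MUL
[8] I3 RO
[9] I2 EX
[10] I2 WR R4
[12] I3 EX
[13] I3 WR R2
[14] I4→MUL
[15] I4 RO, I5→ADD
[19] I4 EX
[20] I4 WR R2
[21] I5 RO
[23] I5 EX
[24] I5 WR R4
[25] I6→DIV
[26] I6 RO
[34] I6 EX
[35] I6 WR R4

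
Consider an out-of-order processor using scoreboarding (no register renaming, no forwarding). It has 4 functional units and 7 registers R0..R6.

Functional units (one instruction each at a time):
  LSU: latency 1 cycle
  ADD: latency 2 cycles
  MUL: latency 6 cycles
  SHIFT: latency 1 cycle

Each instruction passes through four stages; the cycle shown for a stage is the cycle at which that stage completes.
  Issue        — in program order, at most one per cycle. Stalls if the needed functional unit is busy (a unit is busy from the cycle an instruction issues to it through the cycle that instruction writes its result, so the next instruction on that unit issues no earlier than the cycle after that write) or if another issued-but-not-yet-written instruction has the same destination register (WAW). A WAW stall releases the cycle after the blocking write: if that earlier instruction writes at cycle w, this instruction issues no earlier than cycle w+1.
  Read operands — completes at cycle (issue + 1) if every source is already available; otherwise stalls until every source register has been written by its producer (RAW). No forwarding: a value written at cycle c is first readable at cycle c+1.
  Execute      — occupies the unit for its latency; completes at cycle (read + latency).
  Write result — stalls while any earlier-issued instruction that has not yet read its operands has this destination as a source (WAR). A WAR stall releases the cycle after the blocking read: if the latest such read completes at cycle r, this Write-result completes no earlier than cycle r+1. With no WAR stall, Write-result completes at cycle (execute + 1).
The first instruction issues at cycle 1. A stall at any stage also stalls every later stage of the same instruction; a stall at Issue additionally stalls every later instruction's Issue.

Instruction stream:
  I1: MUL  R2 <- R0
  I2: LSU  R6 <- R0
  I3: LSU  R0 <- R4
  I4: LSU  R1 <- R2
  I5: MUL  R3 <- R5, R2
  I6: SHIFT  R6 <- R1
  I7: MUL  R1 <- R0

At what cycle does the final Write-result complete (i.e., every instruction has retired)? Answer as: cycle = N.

cycle = 28

I1  is:1  ro:2  ex:8  wr:9
I2  is:2  ro:3  ex:4  wr:5
I3  is:6  ro:7  ex:8  wr:9  — struct: LSU busy until I2 writes@5
I4  is:10  ro:11  ex:12  wr:13  — struct: LSU busy until I3 writes@9
I5  is:11  ro:12  ex:18  wr:19
I6  is:12  ro:14  ex:15  wr:16  — RAW R1: wait I4 write@13
I7  is:20  ro:21  ex:27  wr:28  — struct: MUL busy until I5 writes@19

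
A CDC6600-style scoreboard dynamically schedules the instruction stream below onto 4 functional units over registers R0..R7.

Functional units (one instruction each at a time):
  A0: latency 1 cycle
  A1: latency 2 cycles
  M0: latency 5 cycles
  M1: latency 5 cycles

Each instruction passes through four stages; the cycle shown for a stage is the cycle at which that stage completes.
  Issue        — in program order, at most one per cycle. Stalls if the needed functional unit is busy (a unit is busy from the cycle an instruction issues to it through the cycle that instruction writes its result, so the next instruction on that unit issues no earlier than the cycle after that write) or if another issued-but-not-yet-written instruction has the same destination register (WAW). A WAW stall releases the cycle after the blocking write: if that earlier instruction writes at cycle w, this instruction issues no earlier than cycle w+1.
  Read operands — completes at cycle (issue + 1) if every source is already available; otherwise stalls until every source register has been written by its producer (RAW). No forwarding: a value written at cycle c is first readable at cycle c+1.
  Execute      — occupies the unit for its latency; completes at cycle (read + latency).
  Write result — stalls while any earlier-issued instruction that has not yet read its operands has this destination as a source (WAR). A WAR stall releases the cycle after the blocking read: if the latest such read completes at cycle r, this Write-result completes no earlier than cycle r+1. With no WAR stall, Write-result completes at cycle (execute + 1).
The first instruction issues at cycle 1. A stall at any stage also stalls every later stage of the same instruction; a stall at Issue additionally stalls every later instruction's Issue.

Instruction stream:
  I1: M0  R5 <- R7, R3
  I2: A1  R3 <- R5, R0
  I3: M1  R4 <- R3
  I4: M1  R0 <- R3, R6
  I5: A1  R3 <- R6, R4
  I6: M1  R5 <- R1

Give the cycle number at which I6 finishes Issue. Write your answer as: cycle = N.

1) issue 1, read 2, done 7, write 8
2) issue 2, read 9, done 11, write 12  <RAW R5: wait I1 write@8>
3) issue 3, read 13, done 18, write 19  <RAW R3: wait I2 write@12>
4) issue 20, read 21, done 26, write 27  <struct: M1 busy until I3 writes@19>
5) issue 21, read 22, done 24, write 25
6) issue 28, read 29, done 34, write 35  <struct: M1 busy until I4 writes@27>

cycle = 28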